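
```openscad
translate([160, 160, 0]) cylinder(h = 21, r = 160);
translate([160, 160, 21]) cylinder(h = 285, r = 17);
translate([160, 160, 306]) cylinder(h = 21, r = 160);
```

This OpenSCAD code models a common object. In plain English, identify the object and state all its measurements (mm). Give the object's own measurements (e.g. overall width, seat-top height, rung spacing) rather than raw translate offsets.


A spool: two coaxial disc flanges of radius 160 mm and thickness 21 mm, joined by a core cylinder of radius 17 mm and height 285 mm. The lower flange rests on z = 0 and the three cylinders share a vertical axis.


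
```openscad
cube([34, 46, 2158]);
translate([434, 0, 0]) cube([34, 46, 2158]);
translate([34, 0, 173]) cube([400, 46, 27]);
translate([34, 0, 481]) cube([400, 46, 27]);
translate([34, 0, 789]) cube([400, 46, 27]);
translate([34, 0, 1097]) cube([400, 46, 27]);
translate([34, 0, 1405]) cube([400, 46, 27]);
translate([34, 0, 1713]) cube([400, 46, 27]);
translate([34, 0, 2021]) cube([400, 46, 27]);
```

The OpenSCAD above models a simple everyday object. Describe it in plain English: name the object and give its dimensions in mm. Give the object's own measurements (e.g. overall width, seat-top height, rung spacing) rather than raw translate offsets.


A straight ladder. Two 34×46 mm vertical rails, 2158 mm tall, stand 468 mm apart (outside-to-outside) with their front faces coplanar on the −y side. 7 rungs, each 46 mm deep and 27 mm tall, span between the inner faces of the rails, front faces flush with the rails. The lowest rung's underside is at z = 173 mm and rungs are spaced 308 mm apart (underside to underside).


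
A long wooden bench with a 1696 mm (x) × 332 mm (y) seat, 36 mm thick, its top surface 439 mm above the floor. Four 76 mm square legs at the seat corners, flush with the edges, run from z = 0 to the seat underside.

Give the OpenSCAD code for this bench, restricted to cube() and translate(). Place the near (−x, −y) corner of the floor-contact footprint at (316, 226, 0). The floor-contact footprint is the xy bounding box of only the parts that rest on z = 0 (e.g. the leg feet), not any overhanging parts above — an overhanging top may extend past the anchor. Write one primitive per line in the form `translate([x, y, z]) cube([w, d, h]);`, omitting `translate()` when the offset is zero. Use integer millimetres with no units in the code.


// leg_h = 439 − 36 = 403
translate([316, 226, 403]) cube([1696, 332, 36]);
translate([316, 226, 0]) cube([76, 76, 403]);
translate([316, 482, 0]) cube([76, 76, 403]);
translate([1936, 226, 0]) cube([76, 76, 403]);
translate([1936, 482, 0]) cube([76, 76, 403]);


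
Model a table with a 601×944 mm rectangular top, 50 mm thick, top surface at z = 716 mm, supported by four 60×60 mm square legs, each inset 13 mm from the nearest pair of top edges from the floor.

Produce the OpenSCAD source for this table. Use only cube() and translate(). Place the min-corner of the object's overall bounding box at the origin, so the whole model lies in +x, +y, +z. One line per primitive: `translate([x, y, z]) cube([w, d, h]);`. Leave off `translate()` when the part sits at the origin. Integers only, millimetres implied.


translate([0, 0, 666]) cube([601, 944, 50]);
translate([13, 13, 0]) cube([60, 60, 666]);
translate([528, 13, 0]) cube([60, 60, 666]);
translate([13, 871, 0]) cube([60, 60, 666]);
translate([528, 871, 0]) cube([60, 60, 666]);


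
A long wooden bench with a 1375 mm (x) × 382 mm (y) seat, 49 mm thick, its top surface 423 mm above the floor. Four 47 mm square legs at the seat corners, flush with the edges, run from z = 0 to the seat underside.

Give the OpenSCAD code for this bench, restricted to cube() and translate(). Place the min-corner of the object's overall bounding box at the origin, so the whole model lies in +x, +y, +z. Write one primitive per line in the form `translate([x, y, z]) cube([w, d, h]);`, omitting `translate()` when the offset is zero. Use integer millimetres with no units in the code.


translate([0, 0, 374]) cube([1375, 382, 49]);
cube([47, 47, 374]);
translate([0, 335, 0]) cube([47, 47, 374]);
translate([1328, 0, 0]) cube([47, 47, 374]);
translate([1328, 335, 0]) cube([47, 47, 374]);


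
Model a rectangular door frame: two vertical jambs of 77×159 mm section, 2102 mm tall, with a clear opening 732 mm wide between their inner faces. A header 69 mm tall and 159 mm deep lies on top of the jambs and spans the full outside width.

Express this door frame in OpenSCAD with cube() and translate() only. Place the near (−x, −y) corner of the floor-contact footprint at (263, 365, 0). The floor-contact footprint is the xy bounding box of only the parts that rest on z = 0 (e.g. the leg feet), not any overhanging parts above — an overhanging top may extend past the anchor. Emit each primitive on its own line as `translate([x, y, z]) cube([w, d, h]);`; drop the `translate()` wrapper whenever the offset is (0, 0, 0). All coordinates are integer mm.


translate([263, 365, 0]) cube([77, 159, 2102]);
translate([1072, 365, 0]) cube([77, 159, 2102]);
translate([263, 365, 2102]) cube([886, 159, 69]);


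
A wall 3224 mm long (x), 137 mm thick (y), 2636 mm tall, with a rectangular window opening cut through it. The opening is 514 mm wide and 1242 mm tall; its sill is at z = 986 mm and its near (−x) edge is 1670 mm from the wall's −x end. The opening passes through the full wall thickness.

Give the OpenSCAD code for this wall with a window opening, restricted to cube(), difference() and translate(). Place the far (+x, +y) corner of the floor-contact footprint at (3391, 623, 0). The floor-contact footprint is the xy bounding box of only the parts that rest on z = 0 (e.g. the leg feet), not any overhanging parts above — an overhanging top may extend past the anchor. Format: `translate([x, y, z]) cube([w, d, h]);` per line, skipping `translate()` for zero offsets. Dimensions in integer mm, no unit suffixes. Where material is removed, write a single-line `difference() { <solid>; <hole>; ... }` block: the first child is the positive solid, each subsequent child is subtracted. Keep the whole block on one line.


difference() { translate([167, 486, 0]) cube([3224, 137, 2636]); translate([1837, 486, 986]) cube([514, 137, 1242]); }


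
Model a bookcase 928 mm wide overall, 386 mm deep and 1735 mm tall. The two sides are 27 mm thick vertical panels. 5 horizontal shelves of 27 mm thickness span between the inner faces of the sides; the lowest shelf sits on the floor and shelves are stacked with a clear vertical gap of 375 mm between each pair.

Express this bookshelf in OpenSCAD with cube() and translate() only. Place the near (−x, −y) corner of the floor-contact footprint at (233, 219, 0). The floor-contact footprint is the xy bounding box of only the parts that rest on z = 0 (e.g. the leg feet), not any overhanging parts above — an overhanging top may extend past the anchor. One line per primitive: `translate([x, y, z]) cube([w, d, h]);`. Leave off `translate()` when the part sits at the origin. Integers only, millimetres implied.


translate([233, 219, 0]) cube([27, 386, 1735]);
translate([1134, 219, 0]) cube([27, 386, 1735]);
translate([260, 219, 0]) cube([874, 386, 27]);
translate([260, 219, 402]) cube([874, 386, 27]);
translate([260, 219, 804]) cube([874, 386, 27]);
translate([260, 219, 1206]) cube([874, 386, 27]);
translate([260, 219, 1608]) cube([874, 386, 27]);


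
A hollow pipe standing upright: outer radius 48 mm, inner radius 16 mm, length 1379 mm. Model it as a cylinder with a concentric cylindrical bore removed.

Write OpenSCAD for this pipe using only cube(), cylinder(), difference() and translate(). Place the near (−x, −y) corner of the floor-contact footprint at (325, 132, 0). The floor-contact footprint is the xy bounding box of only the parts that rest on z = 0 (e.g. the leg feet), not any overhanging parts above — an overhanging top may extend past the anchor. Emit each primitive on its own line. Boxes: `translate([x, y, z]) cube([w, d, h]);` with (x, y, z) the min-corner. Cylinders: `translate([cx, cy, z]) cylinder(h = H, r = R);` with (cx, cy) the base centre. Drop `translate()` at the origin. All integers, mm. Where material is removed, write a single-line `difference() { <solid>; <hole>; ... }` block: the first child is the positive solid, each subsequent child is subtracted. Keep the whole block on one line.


difference() { translate([373, 180, 0]) cylinder(h = 1379, r = 48); translate([373, 180, 0]) cylinder(h = 1379, r = 16); }


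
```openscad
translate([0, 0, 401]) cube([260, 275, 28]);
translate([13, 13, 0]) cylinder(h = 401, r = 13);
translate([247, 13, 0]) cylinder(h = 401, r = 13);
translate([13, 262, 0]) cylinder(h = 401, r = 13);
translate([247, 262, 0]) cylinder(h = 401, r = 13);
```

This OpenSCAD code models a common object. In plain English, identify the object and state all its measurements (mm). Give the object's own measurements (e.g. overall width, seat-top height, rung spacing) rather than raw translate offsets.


A four-legged stool. The seat is a 260×275×28 mm slab whose top surface is at z = 429 mm; four round legs, each 26 mm in diameter, run from the floor (z = 0) to the underside of the seat, each leg's axis is inset half a diameter from the nearest pair of seat edges (so the leg's bounding box is flush with the corner).


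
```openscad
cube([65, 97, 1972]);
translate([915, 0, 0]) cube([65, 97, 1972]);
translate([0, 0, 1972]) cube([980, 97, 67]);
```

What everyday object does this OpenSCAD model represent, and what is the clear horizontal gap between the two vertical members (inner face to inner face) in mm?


A door frame. The clear opening width is 850 mm.

Two 1972 mm tall posts with a header on top — a door frame. The left jamb is 65 mm wide at x = 0; the right jamb starts at x = 915. The clear opening is 915 − 65 = 850 mm.


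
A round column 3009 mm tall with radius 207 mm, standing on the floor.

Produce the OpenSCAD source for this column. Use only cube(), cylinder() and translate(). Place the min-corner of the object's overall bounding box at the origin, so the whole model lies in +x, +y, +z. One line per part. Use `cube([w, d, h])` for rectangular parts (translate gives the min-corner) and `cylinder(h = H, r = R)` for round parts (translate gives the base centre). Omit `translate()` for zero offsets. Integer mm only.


translate([207, 207, 0]) cylinder(h = 3009, r = 207);


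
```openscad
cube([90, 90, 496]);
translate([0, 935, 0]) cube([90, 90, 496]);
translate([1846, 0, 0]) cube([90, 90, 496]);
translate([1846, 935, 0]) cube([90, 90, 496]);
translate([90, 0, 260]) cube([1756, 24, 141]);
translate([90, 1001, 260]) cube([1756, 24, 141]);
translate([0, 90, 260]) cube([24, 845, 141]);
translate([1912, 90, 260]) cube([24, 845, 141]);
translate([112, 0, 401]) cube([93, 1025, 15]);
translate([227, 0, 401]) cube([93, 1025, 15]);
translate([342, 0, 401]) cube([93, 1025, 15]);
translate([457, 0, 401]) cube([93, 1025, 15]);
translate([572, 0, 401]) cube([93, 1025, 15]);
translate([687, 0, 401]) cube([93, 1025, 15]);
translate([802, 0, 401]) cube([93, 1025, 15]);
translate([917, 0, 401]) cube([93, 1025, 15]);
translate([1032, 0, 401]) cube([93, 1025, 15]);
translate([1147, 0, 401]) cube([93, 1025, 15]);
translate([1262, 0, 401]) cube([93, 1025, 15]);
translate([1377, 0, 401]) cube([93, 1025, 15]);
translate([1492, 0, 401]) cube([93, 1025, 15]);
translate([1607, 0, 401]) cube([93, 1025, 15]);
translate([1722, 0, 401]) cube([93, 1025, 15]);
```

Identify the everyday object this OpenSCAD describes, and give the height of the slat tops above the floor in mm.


A bed frame. The slat-top height is 416 mm.

Four posts, four rails, and a row of slats — a bed frame. Slats sit on the rails at z = 260 + 141 = 401; with slat thickness 15, the top is 416 mm.


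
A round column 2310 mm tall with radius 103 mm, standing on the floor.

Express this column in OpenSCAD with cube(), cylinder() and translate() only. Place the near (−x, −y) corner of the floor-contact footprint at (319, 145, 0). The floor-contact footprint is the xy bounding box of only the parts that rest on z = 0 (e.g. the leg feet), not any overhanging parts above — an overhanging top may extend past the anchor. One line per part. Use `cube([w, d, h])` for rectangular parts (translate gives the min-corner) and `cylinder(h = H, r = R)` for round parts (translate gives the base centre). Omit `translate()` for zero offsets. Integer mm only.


translate([422, 248, 0]) cylinder(h = 2310, r = 103);


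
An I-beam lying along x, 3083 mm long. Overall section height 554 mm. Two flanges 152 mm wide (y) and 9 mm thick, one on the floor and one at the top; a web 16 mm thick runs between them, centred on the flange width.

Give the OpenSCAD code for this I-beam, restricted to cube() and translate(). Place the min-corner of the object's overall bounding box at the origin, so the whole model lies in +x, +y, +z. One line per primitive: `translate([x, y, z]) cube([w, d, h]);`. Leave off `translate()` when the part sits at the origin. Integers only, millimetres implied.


cube([3083, 152, 9]);
translate([0, 68, 9]) cube([3083, 16, 536]);
translate([0, 0, 545]) cube([3083, 152, 9]);


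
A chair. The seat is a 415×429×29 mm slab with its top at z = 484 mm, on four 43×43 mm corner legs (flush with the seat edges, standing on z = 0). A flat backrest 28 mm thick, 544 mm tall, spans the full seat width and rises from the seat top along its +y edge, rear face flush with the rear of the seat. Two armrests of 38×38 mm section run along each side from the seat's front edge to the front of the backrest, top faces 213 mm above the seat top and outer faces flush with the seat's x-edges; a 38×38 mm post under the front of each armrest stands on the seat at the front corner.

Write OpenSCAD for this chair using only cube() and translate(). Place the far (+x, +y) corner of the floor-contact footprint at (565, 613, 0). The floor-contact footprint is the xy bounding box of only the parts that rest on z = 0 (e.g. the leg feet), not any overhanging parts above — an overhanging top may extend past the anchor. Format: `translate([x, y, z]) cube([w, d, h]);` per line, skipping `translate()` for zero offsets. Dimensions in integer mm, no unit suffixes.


// leg_h = 484 - 29 = 455
// arm post h = 213 - 38 = 175
translate([150, 184, 455]) cube([415, 429, 29]);
translate([150, 184, 0]) cube([43, 43, 455]);
translate([522, 184, 0]) cube([43, 43, 455]);
translate([150, 570, 0]) cube([43, 43, 455]);
translate([522, 570, 0]) cube([43, 43, 455]);
translate([150, 585, 484]) cube([415, 28, 544]);
translate([150, 184, 659]) cube([38, 401, 38]);
translate([527, 184, 659]) cube([38, 401, 38]);
translate([150, 184, 484]) cube([38, 38, 175]);
translate([527, 184, 484]) cube([38, 38, 175]);


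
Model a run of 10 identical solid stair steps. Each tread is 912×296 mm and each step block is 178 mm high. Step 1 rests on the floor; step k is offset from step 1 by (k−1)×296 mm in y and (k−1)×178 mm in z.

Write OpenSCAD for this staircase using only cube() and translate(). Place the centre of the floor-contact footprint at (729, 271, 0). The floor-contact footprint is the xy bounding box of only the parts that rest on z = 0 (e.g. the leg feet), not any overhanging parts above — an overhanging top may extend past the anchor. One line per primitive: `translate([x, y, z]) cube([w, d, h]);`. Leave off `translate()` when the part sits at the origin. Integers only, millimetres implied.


translate([273, 123, 0]) cube([912, 296, 178]);
translate([273, 419, 178]) cube([912, 296, 178]);
translate([273, 715, 356]) cube([912, 296, 178]);
translate([273, 1011, 534]) cube([912, 296, 178]);
translate([273, 1307, 712]) cube([912, 296, 178]);
translate([273, 1603, 890]) cube([912, 296, 178]);
translate([273, 1899, 1068]) cube([912, 296, 178]);
translate([273, 2195, 1246]) cube([912, 296, 178]);
translate([273, 2491, 1424]) cube([912, 296, 178]);
translate([273, 2787, 1602]) cube([912, 296, 178]);


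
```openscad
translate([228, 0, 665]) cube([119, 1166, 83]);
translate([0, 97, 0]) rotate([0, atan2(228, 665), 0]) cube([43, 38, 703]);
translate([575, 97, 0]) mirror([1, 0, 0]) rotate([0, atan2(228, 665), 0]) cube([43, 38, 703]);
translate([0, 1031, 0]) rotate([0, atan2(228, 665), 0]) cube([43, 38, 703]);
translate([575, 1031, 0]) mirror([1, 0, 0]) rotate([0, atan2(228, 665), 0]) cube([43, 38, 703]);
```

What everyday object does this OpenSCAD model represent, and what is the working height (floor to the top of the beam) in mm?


A sawhorse. The overall height is 748 mm.

A beam across two mirrored pairs of raked legs — a sawhorse. The beam's underside is at z = 665 (matching the legs' vertical rise in atan2(228, 665)) and the beam is 83 mm tall, so its top is at 665 + 83 = 748 mm. The raked legs top out at the beam's underside, so that is the highest point.


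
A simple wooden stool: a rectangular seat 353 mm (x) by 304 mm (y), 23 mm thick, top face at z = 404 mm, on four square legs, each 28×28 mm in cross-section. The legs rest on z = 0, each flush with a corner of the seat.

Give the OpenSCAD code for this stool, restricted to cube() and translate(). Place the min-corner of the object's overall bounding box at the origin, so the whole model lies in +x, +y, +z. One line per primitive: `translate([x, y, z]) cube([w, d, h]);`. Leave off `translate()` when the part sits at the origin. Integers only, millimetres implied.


translate([0, 0, 381]) cube([353, 304, 23]);
cube([28, 28, 381]);
translate([325, 0, 0]) cube([28, 28, 381]);
translate([0, 276, 0]) cube([28, 28, 381]);
translate([325, 276, 0]) cube([28, 28, 381]);


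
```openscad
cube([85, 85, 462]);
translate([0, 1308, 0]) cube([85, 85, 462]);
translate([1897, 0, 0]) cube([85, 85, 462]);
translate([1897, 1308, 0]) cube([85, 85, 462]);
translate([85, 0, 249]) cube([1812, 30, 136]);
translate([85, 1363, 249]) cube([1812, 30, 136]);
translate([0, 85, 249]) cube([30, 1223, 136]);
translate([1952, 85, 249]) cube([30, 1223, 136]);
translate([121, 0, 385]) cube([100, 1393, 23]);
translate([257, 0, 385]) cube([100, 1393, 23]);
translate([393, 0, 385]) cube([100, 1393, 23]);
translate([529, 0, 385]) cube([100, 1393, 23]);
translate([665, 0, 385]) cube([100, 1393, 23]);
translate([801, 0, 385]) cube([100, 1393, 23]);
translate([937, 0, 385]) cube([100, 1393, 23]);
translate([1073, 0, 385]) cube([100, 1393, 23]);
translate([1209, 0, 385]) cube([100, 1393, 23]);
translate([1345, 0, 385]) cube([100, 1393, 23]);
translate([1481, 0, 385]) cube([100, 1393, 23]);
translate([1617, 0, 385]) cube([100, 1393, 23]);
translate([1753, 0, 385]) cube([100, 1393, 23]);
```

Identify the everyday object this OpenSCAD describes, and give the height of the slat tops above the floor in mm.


A bed frame. The slat-top height is 408 mm.

Four posts, four rails, and a row of slats — a bed frame. Slats sit on the rails at z = 249 + 136 = 385; with slat thickness 23, the top is 408 mm.


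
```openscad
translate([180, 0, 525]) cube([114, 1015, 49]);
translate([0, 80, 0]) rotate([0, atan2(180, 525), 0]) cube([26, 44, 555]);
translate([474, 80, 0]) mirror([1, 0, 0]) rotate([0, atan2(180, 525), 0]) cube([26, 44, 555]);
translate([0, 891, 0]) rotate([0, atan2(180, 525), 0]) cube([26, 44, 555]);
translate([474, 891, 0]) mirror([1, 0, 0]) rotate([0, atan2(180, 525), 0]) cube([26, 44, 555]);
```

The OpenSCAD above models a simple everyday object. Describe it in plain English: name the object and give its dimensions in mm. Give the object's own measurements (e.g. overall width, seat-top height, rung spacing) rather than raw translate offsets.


A sawhorse. A 114×1015×49 mm beam (x, y, z) sits on two A-frame leg pairs. Each pair is two raked legs of 26×44 mm section (44 mm along y) splaying symmetrically in x. Each leg rises 525 mm vertically over 180 mm of horizontal reach and is 555 mm long along its own axis. Every leg's outer bottom edge rests on the floor and its outer top edge meets a bottom edge of the beam — the left legs (tilting toward +x) meet the beam's −x bottom edge, the right legs (their mirror images, tilting toward −x) meet its +x bottom edge — so the leg tops tuck under the beam, the beam's underside is 525 mm above the floor, and the feet are 474 mm apart outside-to-outside with the beam centred between them. The two leg pairs are set in 80 mm from either end of the beam.


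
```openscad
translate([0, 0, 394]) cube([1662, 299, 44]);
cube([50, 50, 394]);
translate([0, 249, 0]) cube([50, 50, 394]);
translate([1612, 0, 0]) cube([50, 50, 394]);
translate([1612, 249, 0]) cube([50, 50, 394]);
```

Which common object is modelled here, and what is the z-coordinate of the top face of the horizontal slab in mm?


A bench. The seat-top height is 438 mm.

A long slab on four corner posts — a bench. The slab sits at z = 394 with thickness 44, so the top is 394 + 44 = 438 mm.


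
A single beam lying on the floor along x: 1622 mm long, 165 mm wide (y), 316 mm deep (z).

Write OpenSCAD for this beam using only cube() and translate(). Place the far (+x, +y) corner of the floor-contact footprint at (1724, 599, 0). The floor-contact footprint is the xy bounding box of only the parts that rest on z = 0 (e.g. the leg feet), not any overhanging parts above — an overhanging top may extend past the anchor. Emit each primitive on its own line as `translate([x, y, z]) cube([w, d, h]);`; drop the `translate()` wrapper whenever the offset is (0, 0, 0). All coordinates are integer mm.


translate([102, 434, 0]) cube([1622, 165, 316]);


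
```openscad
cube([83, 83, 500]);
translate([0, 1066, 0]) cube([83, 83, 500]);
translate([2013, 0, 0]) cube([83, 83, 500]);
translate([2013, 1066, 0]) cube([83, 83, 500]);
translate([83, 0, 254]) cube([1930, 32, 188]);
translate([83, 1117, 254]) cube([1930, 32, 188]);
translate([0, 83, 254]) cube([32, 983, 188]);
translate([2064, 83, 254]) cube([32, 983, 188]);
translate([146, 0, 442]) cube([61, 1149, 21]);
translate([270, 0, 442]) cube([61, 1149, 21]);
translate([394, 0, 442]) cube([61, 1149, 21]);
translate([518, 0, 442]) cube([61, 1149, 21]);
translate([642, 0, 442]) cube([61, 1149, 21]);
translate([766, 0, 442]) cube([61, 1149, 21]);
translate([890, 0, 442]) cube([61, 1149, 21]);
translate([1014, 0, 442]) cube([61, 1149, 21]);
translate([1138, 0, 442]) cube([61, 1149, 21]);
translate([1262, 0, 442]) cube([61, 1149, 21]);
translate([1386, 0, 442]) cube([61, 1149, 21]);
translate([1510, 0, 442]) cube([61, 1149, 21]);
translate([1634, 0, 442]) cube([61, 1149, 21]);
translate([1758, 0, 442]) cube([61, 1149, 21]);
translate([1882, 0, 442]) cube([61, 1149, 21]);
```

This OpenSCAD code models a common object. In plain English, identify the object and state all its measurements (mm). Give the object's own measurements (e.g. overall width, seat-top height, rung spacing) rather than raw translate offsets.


A bed frame 2096 mm long (x) by 1149 mm wide (y). Four 83×83 mm corner posts, 500 mm tall, at the corners of the footprint. Four rails of 32 mm thickness and 188 mm height run between adjacent posts with their undersides at z = 254 mm, their outer faces flush with the outside of the frame (the two x-running rails run between the posts' inner faces; the two y-running rails run between the posts' inner faces). 15 slats, each 61 mm wide (x) and 21 mm thick, lie across the top of the two x-running rails, running the full 1149 mm width of the frame in y; along x they sit between the end posts with a 63 mm gap after the −x posts and between neighbouring slats, leaving 70 mm before the +x posts.


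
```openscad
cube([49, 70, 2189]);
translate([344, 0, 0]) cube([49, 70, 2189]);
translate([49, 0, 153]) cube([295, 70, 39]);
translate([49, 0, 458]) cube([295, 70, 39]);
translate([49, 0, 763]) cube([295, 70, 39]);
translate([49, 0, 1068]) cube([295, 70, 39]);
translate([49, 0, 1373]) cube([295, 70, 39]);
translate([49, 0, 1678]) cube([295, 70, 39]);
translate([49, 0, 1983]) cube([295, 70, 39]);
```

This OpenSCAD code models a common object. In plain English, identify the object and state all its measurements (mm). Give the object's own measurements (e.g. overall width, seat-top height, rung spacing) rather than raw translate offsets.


A straight ladder. Two 49×70 mm vertical rails, 2189 mm tall, stand 393 mm apart (outside-to-outside) with their front faces coplanar on the −y side. 7 rungs, each 70 mm deep and 39 mm tall, span between the inner faces of the rails, front faces flush with the rails. The lowest rung's underside is at z = 153 mm and rungs are spaced 305 mm apart (underside to underside).


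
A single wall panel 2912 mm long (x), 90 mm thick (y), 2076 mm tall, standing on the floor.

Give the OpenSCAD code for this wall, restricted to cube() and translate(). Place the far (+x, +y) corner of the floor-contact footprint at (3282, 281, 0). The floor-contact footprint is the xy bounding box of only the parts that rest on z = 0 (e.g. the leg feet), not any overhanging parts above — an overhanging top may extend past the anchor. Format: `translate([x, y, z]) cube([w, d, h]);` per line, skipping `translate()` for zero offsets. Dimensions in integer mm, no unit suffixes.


translate([370, 191, 0]) cube([2912, 90, 2076]);


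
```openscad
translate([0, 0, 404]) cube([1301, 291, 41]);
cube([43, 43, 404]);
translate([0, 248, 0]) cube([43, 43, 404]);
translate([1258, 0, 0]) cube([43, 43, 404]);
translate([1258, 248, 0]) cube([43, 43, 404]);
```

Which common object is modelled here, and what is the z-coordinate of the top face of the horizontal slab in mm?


A bench. The seat-top height is 445 mm.

A long slab on four corner posts — a bench. The slab sits at z = 404 with thickness 41, so the top is 404 + 41 = 445 mm.


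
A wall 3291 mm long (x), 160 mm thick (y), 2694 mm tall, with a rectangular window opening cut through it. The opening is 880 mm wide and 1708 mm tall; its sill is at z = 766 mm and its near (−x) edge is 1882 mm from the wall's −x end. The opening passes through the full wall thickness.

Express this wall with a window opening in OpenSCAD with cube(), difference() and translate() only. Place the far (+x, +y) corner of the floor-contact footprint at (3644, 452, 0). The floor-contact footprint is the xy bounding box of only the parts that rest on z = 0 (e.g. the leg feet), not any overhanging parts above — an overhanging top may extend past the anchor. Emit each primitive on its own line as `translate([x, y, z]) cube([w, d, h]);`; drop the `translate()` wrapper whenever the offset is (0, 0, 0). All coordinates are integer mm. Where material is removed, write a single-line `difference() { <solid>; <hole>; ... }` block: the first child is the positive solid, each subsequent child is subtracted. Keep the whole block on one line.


difference() { translate([353, 292, 0]) cube([3291, 160, 2694]); translate([2235, 292, 766]) cube([880, 160, 1708]); }


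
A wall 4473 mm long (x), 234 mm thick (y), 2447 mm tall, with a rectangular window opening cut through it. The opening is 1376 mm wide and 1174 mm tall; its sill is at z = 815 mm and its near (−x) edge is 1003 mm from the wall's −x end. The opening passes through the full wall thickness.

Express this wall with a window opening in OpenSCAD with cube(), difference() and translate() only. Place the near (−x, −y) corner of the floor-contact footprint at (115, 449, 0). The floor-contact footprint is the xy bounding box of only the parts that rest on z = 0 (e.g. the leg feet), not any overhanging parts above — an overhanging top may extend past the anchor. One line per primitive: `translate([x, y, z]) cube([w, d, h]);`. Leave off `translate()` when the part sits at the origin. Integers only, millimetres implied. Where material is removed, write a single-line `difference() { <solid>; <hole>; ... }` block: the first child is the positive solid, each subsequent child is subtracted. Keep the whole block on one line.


difference() { translate([115, 449, 0]) cube([4473, 234, 2447]); translate([1118, 449, 815]) cube([1376, 234, 1174]); }


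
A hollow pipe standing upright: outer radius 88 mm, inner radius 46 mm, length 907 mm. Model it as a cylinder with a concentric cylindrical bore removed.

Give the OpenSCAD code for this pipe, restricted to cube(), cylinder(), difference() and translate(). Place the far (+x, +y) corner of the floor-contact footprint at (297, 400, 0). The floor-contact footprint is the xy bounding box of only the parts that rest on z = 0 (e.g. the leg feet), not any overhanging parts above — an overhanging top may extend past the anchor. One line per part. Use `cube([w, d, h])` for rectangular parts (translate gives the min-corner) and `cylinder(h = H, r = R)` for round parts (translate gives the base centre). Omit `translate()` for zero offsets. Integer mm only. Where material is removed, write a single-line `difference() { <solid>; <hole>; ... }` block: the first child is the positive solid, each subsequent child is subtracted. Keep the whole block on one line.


difference() { translate([209, 312, 0]) cylinder(h = 907, r = 88); translate([209, 312, 0]) cylinder(h = 907, r = 46); }


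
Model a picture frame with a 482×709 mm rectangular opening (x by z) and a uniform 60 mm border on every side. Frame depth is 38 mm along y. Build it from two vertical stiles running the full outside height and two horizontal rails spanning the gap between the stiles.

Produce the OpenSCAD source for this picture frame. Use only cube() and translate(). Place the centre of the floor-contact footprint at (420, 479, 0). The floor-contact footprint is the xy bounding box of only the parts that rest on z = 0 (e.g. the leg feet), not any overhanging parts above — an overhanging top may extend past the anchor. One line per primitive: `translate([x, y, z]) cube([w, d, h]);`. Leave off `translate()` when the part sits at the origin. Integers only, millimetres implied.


translate([119, 460, 0]) cube([60, 38, 829]);
translate([661, 460, 0]) cube([60, 38, 829]);
translate([179, 460, 0]) cube([482, 38, 60]);
translate([179, 460, 769]) cube([482, 38, 60]);


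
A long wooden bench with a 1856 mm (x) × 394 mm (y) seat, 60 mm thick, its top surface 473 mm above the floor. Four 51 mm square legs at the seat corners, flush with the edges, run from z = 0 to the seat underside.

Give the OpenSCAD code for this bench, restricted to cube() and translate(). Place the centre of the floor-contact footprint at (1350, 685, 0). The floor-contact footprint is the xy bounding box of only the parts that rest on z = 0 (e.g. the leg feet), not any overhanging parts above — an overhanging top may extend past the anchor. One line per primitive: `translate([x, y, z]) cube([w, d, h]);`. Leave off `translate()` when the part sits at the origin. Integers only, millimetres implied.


// leg_h = 473 − 60 = 413
translate([422, 488, 413]) cube([1856, 394, 60]);
translate([422, 488, 0]) cube([51, 51, 413]);
translate([422, 831, 0]) cube([51, 51, 413]);
translate([2227, 488, 0]) cube([51, 51, 413]);
translate([2227, 831, 0]) cube([51, 51, 413]);


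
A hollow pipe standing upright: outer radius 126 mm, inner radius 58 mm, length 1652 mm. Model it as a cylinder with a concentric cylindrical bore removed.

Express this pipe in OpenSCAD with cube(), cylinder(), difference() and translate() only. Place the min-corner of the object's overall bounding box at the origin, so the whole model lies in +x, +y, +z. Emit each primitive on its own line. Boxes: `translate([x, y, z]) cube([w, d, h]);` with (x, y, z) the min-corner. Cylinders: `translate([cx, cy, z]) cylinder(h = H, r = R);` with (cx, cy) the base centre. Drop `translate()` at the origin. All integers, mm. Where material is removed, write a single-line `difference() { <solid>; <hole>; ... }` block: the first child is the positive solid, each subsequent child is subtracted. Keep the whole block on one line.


difference() { translate([126, 126, 0]) cylinder(h = 1652, r = 126); translate([126, 126, 0]) cylinder(h = 1652, r = 58); }


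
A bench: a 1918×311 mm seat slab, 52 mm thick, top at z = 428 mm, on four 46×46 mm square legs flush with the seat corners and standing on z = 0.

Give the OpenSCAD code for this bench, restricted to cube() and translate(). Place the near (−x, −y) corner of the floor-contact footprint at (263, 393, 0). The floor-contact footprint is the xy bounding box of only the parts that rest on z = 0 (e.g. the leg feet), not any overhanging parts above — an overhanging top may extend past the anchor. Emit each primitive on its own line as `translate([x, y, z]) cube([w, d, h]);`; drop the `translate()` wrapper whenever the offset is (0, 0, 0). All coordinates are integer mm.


translate([263, 393, 376]) cube([1918, 311, 52]);
translate([263, 393, 0]) cube([46, 46, 376]);
translate([263, 658, 0]) cube([46, 46, 376]);
translate([2135, 393, 0]) cube([46, 46, 376]);
translate([2135, 658, 0]) cube([46, 46, 376]);


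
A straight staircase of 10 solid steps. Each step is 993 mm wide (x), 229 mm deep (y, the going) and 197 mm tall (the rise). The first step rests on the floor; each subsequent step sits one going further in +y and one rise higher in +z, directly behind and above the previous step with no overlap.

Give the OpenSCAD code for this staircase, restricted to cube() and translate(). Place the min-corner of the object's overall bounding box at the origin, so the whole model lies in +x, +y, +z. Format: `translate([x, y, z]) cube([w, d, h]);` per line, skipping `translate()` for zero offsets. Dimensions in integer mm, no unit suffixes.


cube([993, 229, 197]);
translate([0, 229, 197]) cube([993, 229, 197]);
translate([0, 458, 394]) cube([993, 229, 197]);
translate([0, 687, 591]) cube([993, 229, 197]);
translate([0, 916, 788]) cube([993, 229, 197]);
translate([0, 1145, 985]) cube([993, 229, 197]);
translate([0, 1374, 1182]) cube([993, 229, 197]);
translate([0, 1603, 1379]) cube([993, 229, 197]);
translate([0, 1832, 1576]) cube([993, 229, 197]);
translate([0, 2061, 1773]) cube([993, 229, 197]);


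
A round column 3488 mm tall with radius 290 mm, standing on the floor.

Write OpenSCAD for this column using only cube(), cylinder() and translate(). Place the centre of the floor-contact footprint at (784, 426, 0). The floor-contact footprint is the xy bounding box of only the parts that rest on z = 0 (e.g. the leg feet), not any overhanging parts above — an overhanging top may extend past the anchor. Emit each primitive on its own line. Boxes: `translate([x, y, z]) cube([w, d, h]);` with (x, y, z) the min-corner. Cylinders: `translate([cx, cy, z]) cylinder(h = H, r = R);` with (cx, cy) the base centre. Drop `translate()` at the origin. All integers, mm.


translate([784, 426, 0]) cylinder(h = 3488, r = 290);


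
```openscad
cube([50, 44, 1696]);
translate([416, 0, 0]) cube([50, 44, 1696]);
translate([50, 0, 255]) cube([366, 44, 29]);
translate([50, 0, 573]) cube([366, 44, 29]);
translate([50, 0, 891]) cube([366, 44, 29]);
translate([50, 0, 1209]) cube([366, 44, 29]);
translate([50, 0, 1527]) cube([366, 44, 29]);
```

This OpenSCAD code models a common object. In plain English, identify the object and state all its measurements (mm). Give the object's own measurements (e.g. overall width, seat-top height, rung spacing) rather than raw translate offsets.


A straight ladder. Two 50×44 mm vertical rails, 1696 mm tall, stand 466 mm apart (outside-to-outside) with their front faces coplanar on the −y side. 5 rungs, each 44 mm deep and 29 mm tall, span between the inner faces of the rails, front faces flush with the rails. The lowest rung's underside is at z = 255 mm and rungs are spaced 318 mm apart (underside to underside).


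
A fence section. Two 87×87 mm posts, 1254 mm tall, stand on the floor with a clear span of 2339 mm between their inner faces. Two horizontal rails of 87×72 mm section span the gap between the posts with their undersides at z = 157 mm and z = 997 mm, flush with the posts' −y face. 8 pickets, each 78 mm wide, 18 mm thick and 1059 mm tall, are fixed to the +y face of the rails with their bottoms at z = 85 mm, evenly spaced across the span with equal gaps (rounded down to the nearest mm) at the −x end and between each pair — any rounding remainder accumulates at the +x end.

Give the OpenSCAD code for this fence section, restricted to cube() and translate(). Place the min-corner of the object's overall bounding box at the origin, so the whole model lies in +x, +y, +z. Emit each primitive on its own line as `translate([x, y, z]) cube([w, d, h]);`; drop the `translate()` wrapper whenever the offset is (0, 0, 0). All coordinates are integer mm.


cube([87, 87, 1254]);
translate([2426, 0, 0]) cube([87, 87, 1254]);
translate([87, 0, 157]) cube([2339, 87, 72]);
translate([87, 0, 997]) cube([2339, 87, 72]);
translate([277, 87, 85]) cube([78, 18, 1059]);
translate([545, 87, 85]) cube([78, 18, 1059]);
translate([813, 87, 85]) cube([78, 18, 1059]);
translate([1081, 87, 85]) cube([78, 18, 1059]);
translate([1349, 87, 85]) cube([78, 18, 1059]);
translate([1617, 87, 85]) cube([78, 18, 1059]);
translate([1885, 87, 85]) cube([78, 18, 1059]);
translate([2153, 87, 85]) cube([78, 18, 1059]);


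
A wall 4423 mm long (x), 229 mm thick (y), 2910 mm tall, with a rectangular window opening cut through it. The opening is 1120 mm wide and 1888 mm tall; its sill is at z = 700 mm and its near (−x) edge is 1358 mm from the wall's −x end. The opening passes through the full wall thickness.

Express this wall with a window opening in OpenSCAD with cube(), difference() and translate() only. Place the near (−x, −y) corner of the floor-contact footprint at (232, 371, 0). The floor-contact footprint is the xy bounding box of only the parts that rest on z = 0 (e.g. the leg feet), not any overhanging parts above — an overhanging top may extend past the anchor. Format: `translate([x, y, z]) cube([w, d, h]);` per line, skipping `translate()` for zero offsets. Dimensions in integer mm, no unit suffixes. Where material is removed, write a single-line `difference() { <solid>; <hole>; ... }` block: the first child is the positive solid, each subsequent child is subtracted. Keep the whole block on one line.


difference() { translate([232, 371, 0]) cube([4423, 229, 2910]); translate([1590, 371, 700]) cube([1120, 229, 1888]); }


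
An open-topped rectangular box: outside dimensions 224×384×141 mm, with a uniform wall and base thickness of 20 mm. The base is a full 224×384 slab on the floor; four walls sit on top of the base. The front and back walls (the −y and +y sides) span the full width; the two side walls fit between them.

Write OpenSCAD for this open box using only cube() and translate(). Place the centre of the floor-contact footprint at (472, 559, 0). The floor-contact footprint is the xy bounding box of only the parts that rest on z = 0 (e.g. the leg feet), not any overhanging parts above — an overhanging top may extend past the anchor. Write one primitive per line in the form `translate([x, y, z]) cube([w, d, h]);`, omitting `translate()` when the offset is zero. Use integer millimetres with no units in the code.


translate([360, 367, 0]) cube([224, 384, 20]);
translate([360, 367, 20]) cube([224, 20, 121]);
translate([360, 731, 20]) cube([224, 20, 121]);
translate([360, 387, 20]) cube([20, 344, 121]);
translate([564, 387, 20]) cube([20, 344, 121]);


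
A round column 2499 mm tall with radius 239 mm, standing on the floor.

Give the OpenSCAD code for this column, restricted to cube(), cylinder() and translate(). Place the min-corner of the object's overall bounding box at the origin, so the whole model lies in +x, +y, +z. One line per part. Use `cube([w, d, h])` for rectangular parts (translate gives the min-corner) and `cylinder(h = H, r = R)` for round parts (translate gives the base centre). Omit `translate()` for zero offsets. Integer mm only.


translate([239, 239, 0]) cylinder(h = 2499, r = 239);


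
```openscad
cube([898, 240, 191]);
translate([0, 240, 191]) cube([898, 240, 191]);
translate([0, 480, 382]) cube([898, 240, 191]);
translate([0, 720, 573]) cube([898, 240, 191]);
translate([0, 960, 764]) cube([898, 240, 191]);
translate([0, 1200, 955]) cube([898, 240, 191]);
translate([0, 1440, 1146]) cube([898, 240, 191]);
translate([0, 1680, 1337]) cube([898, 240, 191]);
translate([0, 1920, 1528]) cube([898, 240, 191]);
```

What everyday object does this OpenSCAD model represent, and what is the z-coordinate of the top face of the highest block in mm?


A staircase. The total rise is 1719 mm.

9 identical blocks, each offset up and back from the previous — a staircase. Each step is 191 mm tall and there are 9 of them, so the total rise is 9 × 191 = 1719 mm.
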